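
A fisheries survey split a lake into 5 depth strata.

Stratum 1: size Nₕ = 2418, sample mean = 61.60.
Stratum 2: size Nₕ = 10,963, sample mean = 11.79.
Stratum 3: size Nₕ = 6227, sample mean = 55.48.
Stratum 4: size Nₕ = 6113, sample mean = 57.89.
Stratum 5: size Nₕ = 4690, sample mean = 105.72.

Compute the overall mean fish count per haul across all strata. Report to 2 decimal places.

x̄_st = (Σ Nₕx̄ₕ) / (Σ Nₕ) = (2418·61.60 + 10963·11.79 + 6227·55.48 + 6113·57.89 + 4690·105.72) / 30411
= 1473384.9 / 30411 = 48.4491... → 48.45.

48.45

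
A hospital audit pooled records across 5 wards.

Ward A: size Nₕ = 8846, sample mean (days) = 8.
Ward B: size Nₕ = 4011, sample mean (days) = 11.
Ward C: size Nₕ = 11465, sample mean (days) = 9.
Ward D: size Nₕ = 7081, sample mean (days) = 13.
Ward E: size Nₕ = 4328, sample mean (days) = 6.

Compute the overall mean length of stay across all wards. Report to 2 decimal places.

9.41

x̄_st = (Σ Nₕx̄ₕ) / (Σ Nₕ) = (8846·8 + 4011·11 + 11465·9 + 7081·13 + 4328·6) / 35731
= 336095 / 35731 = 9.4063... → 9.41.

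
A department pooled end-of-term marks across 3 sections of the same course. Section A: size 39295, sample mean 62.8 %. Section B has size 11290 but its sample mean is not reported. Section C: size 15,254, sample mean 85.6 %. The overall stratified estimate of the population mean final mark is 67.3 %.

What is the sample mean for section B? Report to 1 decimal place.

Σ Nₕx̄ₕ = N·μ, so 11290·x̄_B = 65839·67.3 − (39295·62.8 + 15254·85.6).
= 4430964.7 − 3773468.4 = 657496.3.
x̄_B = 657496.3 / 11290 = 58.237... → 58.2.

58.2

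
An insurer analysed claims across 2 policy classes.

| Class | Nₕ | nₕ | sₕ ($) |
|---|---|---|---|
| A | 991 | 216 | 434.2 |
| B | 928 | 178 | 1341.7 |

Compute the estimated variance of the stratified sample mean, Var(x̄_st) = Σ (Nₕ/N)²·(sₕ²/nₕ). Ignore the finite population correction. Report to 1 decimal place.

N = 1919. Term for each stratum: Wₕ²sₕ²/nₕ.
Var(x̄_st) = 232.7680 + 2365.0310 = 2597.7990 → 2597.8.

2597.8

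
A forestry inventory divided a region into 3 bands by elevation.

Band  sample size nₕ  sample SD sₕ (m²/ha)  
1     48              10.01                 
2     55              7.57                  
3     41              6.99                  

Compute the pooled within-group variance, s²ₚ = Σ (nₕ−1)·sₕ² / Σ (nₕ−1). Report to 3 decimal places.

69.208

1: (48−1)·10.01² = 47·100.2001 = 4709.4047
2: (55−1)·7.57² = 54·57.3049 = 3094.4646
3: (41−1)·6.99² = 40·48.8601 = 1954.404
Numerator = 9758.2733; denominator = Σ(nₕ−1) = 141.
s²ₚ = 9758.2733/141 = 69.20761... → 69.208.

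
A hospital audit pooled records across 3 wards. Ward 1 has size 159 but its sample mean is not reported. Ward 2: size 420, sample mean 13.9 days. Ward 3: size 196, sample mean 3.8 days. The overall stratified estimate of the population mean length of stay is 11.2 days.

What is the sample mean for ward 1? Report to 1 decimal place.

N = 159 + 420 + 196 = 775.
Overall total = μ·N = 11.2·775 = 8680.
Subtract the known strata: 420·13.9 + 196·3.8 = 6582.8.
Remaining total for ward 1: 8680 − 6582.8 = 2097.2.
Divide by its size: 2097.2 / 159 = 13.190... → 13.2.

13.2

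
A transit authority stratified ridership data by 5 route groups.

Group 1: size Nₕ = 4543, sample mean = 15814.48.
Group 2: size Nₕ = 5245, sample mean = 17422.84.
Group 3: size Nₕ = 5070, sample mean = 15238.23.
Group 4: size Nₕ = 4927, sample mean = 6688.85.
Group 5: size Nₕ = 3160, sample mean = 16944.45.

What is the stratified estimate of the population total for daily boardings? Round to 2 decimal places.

Estimate total by summing Nₕ·x̄ₕ over strata.
4543·15814.48 + 5245·17422.84 + 5070·15238.23 + 4927·6688.85 + 3160·16944.45 = 71845182.64 + 91382795.8 + 77257826.1 + 32955963.95 + 53544462 = 326986230.49.

326986230.49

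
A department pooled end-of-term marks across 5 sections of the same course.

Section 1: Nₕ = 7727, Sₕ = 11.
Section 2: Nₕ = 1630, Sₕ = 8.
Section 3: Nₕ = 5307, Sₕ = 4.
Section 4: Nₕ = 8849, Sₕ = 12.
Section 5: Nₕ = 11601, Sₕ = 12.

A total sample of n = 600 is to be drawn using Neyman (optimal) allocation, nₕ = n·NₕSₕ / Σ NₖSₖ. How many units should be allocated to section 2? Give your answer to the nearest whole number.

1: NₕSₕ = 7727·11 = 84997
2: NₕSₕ = 1630·8 = 13040
3: NₕSₕ = 5307·4 = 21228
4: NₕSₕ = 8849·12 = 106188
5: NₕSₕ = 11601·12 = 139212
Σ NₕSₕ = 364665.
n_2 = 600·13040/364665 = 21.455... → 21.

21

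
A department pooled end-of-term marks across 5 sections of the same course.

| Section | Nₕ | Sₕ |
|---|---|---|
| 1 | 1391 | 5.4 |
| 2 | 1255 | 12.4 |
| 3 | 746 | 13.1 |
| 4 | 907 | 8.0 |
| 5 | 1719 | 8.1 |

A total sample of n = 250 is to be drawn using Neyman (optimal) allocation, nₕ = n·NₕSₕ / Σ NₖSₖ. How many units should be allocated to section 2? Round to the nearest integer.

72

Σ NₕSₕ = 1391·5.4 + 1255·12.4 + 746·13.1 + 907·8.0 + 1719·8.1 = 54025.9.
Share for 2: 15562/54025.9 = 0.28805.
n_2 = 250 × 0.28805 = 72.012... → 72.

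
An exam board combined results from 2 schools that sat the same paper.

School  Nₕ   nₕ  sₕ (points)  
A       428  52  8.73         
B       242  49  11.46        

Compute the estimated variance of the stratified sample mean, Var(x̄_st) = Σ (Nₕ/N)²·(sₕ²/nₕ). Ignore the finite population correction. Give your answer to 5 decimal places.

N = 670; Wₕ = Nₕ/N.
school A: (428/670)²·8.73²/52 = 0.59808523
school B: (242/670)²·11.46²/49 = 0.34966671
Sum = 0.94775193 → 0.94775.

0.94775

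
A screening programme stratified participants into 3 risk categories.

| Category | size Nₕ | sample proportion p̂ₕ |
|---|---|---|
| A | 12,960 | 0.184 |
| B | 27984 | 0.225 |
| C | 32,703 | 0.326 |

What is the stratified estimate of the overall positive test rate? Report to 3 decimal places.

N = 12960 + 27984 + 32703 = 73647.
Overall proportion = Σ (Nₕ/N)·p̂ₕ.
Σ Nₕp̂ₕ = 2384.64 + 6296.4 + 10661.178 = 19342.218.
19342.218 / 73647 = 0.26263... → 0.263.

0.263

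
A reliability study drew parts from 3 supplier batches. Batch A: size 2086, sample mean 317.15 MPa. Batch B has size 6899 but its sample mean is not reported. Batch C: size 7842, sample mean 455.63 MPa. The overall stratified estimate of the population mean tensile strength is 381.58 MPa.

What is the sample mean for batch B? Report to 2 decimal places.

N = 2086 + 6899 + 7842 = 16827.
Overall total = μ·N = 381.58·16827 = 6420846.66.
Subtract the known strata: 2086·317.15 + 7842·455.63 = 4234625.36.
Remaining total for batch B: 6420846.66 − 4234625.36 = 2186221.3.
Divide by its size: 2186221.3 / 6899 = 316.8896... → 316.89.

316.89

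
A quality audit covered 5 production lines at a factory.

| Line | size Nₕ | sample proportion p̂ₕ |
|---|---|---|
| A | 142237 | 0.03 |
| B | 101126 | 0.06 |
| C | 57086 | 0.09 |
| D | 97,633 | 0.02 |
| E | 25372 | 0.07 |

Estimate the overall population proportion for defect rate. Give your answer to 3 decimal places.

N = 142237 + 101126 + 57086 + 97633 + 25372 = 423454.
Overall proportion = Σ (Nₕ/N)·p̂ₕ.
Σ Nₕp̂ₕ = 4267.11 + 6067.56 + 5137.74 + 1952.66 + 1776.04 = 19201.11.
19201.11 / 423454 = 0.04534... → 0.045.

0.045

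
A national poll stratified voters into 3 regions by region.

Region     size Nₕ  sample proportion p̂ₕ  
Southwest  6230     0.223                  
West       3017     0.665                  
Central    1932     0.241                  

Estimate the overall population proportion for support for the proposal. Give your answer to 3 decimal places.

0.345

N = 6230 + 3017 + 1932 = 11179.
Overall proportion = Σ (Nₕ/N)·p̂ₕ.
Σ Nₕp̂ₕ = 1389.29 + 2006.305 + 465.612 = 3861.207.
3861.207 / 11179 = 0.34540... → 0.345.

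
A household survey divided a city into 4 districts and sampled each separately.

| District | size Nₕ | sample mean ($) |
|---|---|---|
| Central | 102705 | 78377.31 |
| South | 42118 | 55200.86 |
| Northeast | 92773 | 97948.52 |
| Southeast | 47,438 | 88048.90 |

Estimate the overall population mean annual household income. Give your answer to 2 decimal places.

82932.33

N = 285034; weights Wₕ = Nₕ/N = (0.3603, 0.1478, 0.3255, 0.1664).
x̄_st = Σ Wₕ·x̄ₕ = 0.3603·78377.31 + 0.1478·55200.86 + 0.3255·97948.52 + 0.1664·88048.90 ≈ 82932.3281...
→ 82932.33.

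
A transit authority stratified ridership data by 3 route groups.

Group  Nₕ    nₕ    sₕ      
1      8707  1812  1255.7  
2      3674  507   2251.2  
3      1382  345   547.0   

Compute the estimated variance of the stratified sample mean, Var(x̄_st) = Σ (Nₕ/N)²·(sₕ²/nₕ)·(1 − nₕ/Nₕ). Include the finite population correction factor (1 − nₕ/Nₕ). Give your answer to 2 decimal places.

N = 13763; Wₕ = Nₕ/N.
group 1: (8707/13763)²·1255.7²/1812·(1 − 1812/8707) = 275.79741
group 2: (3674/13763)²·2251.2²/507·(1 − 507/3674) = 614.01813
group 3: (1382/13763)²·547.0²/345·(1 − 345/1382) = 6.56170
Sum = 896.37724 → 896.38.

896.38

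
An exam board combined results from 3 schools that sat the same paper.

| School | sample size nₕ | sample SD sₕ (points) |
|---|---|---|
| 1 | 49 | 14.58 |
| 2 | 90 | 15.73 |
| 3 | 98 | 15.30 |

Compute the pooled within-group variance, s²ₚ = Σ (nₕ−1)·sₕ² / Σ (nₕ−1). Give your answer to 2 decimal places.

234.75

Degrees of freedom: 48 + 89 + 97 = 234.
Σ(nₕ−1)sₕ² = 48·212.5764 + 89·247.4329 + 97·234.09 = 54931.9253.
s²ₚ = 54931.9253 / 234 = 234.7518... → 234.75.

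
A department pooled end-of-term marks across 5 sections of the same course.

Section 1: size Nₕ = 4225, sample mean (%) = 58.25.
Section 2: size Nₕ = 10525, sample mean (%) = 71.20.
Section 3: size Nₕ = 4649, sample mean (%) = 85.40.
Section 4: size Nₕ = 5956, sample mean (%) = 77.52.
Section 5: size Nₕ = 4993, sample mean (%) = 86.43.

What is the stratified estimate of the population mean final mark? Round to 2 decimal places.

N = 30348; weights Wₕ = Nₕ/N = (0.1392, 0.3468, 0.1532, 0.1963, 0.1645).
x̄_st = Σ Wₕ·x̄ₕ = 0.1392·58.25 + 0.3468·71.20 + 0.1532·85.40 + 0.1963·77.52 + 0.1645·86.43 ≈ 75.3185...
→ 75.32.

75.32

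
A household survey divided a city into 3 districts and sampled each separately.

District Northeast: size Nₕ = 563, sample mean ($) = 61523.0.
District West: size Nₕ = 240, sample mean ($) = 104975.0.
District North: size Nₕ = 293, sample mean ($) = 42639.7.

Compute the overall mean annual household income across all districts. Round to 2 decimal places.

65989.86

N = 563 + 240 + 293 = 1096.
Overall mean = Σ (Nₕ/N)·x̄ₕ — weight by population share, not a simple average.
Σ Nₕx̄ₕ = 563·61523.0 + 240·104975.0 + 293·42639.7 = 34637449 + 25194000 + 12493432.1 = 72324881.1.
Divide by N: 72324881.1 / 1096 = 65989.8550... → 65989.86.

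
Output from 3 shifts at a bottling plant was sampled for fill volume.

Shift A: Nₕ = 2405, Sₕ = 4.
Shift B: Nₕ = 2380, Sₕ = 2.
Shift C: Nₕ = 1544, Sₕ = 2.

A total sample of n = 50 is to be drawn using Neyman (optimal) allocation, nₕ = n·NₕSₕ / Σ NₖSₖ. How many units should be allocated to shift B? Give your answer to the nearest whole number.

14

Σ NₕSₕ = 2405·4 + 2380·2 + 1544·2 = 17468.
Share for B: 4760/17468 = 0.27250.
n_B = 50 × 0.27250 = 13.625... → 14.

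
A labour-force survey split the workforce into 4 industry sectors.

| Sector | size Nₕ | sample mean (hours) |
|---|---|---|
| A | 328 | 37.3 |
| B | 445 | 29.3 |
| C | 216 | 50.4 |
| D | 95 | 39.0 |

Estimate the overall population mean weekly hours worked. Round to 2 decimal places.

36.78

N = 328 + 445 + 216 + 95 = 1084.
Weight each subgroup mean by Nₕ/N and sum.
Σ Nₕx̄ₕ = 328·37.3 + 445·29.3 + 216·50.4 + 95·39.0 = 12234.4 + 13038.5 + 10886.4 + 3705 = 39864.3.
Divide by N: 39864.3 / 1084 = 36.7752... → 36.78.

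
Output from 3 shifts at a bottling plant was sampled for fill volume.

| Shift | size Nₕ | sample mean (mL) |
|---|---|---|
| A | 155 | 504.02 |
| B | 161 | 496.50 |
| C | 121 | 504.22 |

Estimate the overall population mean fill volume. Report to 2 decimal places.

501.30

x̄_st = (Σ Nₕx̄ₕ) / (Σ Nₕ) = (155·504.02 + 161·496.50 + 121·504.22) / 437
= 219070.22 / 437 = 501.3049... → 501.30.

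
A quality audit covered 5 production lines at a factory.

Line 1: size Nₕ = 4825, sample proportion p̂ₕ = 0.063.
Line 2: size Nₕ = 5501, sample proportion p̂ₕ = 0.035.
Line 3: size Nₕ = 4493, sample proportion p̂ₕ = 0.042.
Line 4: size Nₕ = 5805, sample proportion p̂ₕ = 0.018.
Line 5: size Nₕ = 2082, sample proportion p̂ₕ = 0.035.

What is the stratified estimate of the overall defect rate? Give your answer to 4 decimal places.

0.0380

Wₕ = Nₕ/N with N = 22706: 0.2125, 0.2423, 0.1979, 0.2557, 0.0917.
p̂_st = 0.2125·0.063 + 0.2423·0.035 + 0.1979·0.042 + 0.2557·0.018 + 0.0917·0.035 ≈ 0.037989... → 0.0380.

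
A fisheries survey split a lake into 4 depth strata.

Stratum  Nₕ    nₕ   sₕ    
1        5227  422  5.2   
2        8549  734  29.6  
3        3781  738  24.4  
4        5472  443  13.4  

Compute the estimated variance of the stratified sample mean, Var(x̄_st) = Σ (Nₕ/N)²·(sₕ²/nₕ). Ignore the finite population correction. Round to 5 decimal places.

N = 23029; Wₕ = Nₕ/N.
stratum 1: (5227/23029)²·5.2²/422 = 0.00330103
stratum 2: (8549/23029)²·29.6²/734 = 0.16450073
stratum 3: (3781/23029)²·24.4²/738 = 0.02174636
stratum 4: (5472/23029)²·13.4²/443 = 0.02288484
Sum = 0.21243296 → 0.21243.

0.21243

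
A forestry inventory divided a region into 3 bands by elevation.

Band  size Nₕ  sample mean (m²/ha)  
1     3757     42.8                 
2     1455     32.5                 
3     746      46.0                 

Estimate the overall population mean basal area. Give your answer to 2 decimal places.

40.69

N = 5958; weights Wₕ = Nₕ/N = (0.6306, 0.2442, 0.1252).
x̄_st = Σ Wₕ·x̄ₕ = 0.6306·42.8 + 0.2442·32.5 + 0.1252·46.0 ≈ 40.6853...
→ 40.69.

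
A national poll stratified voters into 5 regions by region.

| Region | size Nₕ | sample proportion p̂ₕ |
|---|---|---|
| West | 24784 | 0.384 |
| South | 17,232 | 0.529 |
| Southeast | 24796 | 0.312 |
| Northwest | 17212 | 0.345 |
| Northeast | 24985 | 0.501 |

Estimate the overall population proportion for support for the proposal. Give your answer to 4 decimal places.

0.4112

Wₕ = Nₕ/N with N = 109009: 0.2274, 0.1581, 0.2275, 0.1579, 0.2292.
p̂_st = 0.2274·0.384 + 0.1581·0.529 + 0.2275·0.312 + 0.1579·0.345 + 0.2292·0.501 ≈ 0.411202... → 0.4112.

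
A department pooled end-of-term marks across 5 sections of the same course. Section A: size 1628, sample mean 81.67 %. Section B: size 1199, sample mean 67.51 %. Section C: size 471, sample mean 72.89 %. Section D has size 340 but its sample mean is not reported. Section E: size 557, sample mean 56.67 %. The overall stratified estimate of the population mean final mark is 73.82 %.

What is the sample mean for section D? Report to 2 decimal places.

N = 1628 + 1199 + 471 + 340 + 557 = 4195.
Overall total = μ·N = 73.82·4195 = 309674.9.
Subtract the known strata: 1628·81.67 + 1199·67.51 + 471·72.89 + 557·56.67 = 279799.63.
Remaining total for section D: 309674.9 − 279799.63 = 29875.27.
Divide by its size: 29875.27 / 340 = 87.8684... → 87.87.

87.87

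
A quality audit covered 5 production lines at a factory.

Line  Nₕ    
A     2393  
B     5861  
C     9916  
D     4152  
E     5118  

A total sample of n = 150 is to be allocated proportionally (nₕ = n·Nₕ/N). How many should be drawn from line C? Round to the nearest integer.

54

N = 2393 + 5861 + 9916 + 4152 + 5118 = 27440.
n_C = 150·9916/27440 = 54.206... → 54.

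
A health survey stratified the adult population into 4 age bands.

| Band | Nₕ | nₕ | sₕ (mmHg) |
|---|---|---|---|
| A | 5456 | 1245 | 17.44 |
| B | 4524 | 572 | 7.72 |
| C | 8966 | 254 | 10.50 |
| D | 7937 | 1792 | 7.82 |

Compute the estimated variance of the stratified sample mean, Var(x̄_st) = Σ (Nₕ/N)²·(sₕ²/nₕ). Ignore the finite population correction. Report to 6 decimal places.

N = 26883; Wₕ = Nₕ/N.
band A: (5456/26883)²·17.44²/1245 = 0.010062754
band B: (4524/26883)²·7.72²/572 = 0.002950722
band C: (8966/26883)²·10.50²/254 = 0.048282182
band D: (7937/26883)²·7.82²/1792 = 0.002974629
Sum = 0.064270287 → 0.064270.

0.064270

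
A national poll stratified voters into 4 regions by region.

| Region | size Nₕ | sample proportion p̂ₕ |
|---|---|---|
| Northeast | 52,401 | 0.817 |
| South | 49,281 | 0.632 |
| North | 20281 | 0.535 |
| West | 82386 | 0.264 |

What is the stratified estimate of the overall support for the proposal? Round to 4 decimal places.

Wₕ = Nₕ/N with N = 204349: 0.2564, 0.2412, 0.0992, 0.4032.
p̂_st = 0.2564·0.817 + 0.2412·0.632 + 0.0992·0.535 + 0.4032·0.264 ≈ 0.521448... → 0.5214.

0.5214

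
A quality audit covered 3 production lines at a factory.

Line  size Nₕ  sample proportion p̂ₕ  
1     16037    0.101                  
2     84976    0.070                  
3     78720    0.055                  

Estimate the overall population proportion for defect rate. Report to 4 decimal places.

0.0662

N = 16037 + 84976 + 78720 = 179733.
Overall proportion = Σ (Nₕ/N)·p̂ₕ.
Σ Nₕp̂ₕ = 1619.737 + 5948.32 + 4329.6 = 11897.657.
11897.657 / 179733 = 0.066196... → 0.0662.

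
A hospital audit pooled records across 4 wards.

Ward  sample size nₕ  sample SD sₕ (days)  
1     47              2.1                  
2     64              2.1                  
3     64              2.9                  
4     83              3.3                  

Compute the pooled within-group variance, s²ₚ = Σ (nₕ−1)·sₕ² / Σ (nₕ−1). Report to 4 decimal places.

7.4941

Degrees of freedom: 46 + 63 + 63 + 82 = 254.
Σ(nₕ−1)sₕ² = 46·4.41 + 63·4.41 + 63·8.41 + 82·10.89 = 1903.5.
s²ₚ = 1903.5 / 254 = 7.494094... → 7.4941.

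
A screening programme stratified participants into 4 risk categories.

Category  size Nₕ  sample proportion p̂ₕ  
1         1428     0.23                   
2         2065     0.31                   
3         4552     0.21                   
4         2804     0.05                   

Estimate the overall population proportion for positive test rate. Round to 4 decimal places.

0.1903

N = 1428 + 2065 + 4552 + 2804 = 10849.
Overall proportion = Σ (Nₕ/N)·p̂ₕ.
Σ Nₕp̂ₕ = 328.44 + 640.15 + 955.92 + 140.2 = 2064.71.
2064.71 / 10849 = 0.190313... → 0.1903.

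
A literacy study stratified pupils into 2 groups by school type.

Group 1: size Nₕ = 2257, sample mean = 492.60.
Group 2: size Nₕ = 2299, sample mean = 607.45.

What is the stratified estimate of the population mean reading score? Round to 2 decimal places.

550.55

N = 4556; weights Wₕ = Nₕ/N = (0.4954, 0.5046).
x̄_st = Σ Wₕ·x̄ₕ = 0.4954·492.60 + 0.5046·607.45 ≈ 550.5544...
→ 550.55.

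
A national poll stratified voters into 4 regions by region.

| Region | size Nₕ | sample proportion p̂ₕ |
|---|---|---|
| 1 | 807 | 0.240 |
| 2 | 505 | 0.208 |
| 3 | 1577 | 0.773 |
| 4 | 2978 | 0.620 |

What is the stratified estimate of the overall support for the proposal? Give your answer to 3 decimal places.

Wₕ = Nₕ/N with N = 5867: 0.1375, 0.0861, 0.2688, 0.5076.
p̂_st = 0.1375·0.240 + 0.0861·0.208 + 0.2688·0.773 + 0.5076·0.620 ≈ 0.57339... → 0.573.

0.573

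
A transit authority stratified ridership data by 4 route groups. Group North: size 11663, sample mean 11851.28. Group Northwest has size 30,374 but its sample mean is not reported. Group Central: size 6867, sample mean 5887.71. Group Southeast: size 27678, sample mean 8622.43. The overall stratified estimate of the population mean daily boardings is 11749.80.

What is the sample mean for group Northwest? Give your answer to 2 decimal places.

15885.93

N = 11663 + 30374 + 6867 + 27678 = 76582.
Overall total = μ·N = 11749.80·76582 = 899823183.6.
Subtract the known strata: 11663·11851.28 + 6867·5887.71 + 27678·8622.43 = 417304000.75.
Remaining total for group Northwest: 899823183.6 − 417304000.75 = 482519182.85.
Divide by its size: 482519182.85 / 30374 = 15885.9282... → 15885.93.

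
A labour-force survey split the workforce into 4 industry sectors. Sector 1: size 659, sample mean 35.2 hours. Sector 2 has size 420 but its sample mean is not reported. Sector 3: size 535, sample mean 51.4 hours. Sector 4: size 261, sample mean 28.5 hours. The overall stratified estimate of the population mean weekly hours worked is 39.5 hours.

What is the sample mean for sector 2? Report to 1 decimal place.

37.9

Σ Nₕx̄ₕ = N·μ, so 420·x̄_2 = 1875·39.5 − (659·35.2 + 535·51.4 + 261·28.5).
= 74062.5 − 58134.3 = 15928.2.
x̄_2 = 15928.2 / 420 = 37.924... → 37.9.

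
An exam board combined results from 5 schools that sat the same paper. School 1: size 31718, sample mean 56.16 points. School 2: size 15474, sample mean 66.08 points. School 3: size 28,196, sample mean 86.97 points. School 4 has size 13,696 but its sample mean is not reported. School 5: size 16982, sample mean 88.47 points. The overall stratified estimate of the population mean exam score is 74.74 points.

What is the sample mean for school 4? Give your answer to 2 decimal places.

Σ Nₕx̄ₕ = N·μ, so 13696·x̄_4 = 106066·74.74 − (31718·56.16 + 15474·66.08 + 28196·86.97 + 16982·88.47).
= 7927372.84 − 6758408.46 = 1168964.38.
x̄_4 = 1168964.38 / 13696 = 85.3508... → 85.35.

85.35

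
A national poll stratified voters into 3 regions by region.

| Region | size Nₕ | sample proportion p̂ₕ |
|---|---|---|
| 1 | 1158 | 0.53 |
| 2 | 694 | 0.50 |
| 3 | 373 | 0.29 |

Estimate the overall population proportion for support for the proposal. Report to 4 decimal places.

N = 1158 + 694 + 373 = 2225.
Overall proportion = Σ (Nₕ/N)·p̂ₕ.
Σ Nₕp̂ₕ = 613.74 + 347 + 108.17 = 1068.91.
1068.91 / 2225 = 0.480409... → 0.4804.

0.4804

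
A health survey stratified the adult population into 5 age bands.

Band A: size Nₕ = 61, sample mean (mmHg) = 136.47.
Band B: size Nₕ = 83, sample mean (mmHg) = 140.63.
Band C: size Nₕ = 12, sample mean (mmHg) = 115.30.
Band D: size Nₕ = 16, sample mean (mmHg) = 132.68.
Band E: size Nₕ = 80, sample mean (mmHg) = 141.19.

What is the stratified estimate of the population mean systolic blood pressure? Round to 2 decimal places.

N = 61 + 83 + 12 + 16 + 80 = 252.
Overall mean = Σ (Nₕ/N)·x̄ₕ — weight by population share, not a simple average.
Σ Nₕx̄ₕ = 61·136.47 + 83·140.63 + 12·115.30 + 16·132.68 + 80·141.19 = 8324.67 + 11672.29 + 1383.6 + 2122.88 + 11295.2 = 34798.64.
Divide by N: 34798.64 / 252 = 138.0898... → 138.09.

138.09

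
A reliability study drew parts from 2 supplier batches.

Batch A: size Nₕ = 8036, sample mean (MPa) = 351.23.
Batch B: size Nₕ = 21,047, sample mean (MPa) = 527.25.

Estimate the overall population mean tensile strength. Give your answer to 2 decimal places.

N = 8036 + 21047 = 29083.
Weight each subgroup mean by Nₕ/N and sum.
Σ Nₕx̄ₕ = 8036·351.23 + 21047·527.25 = 2822484.28 + 11097030.75 = 13919515.03.
Divide by N: 13919515.03 / 29083 = 478.6135... → 478.61.

478.61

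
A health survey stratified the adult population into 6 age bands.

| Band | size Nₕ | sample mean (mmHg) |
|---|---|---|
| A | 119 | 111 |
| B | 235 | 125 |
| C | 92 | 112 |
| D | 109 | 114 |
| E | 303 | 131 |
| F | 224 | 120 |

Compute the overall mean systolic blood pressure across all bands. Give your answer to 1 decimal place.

N = 119 + 235 + 92 + 109 + 303 + 224 = 1082.
Weight each subgroup mean by Nₕ/N and sum.
Σ Nₕx̄ₕ = 119·111 + 235·125 + 92·112 + 109·114 + 303·131 + 224·120 = 13209 + 29375 + 10304 + 12426 + 39693 + 26880 = 131887.
Divide by N: 131887 / 1082 = 121.892... → 121.9.

121.9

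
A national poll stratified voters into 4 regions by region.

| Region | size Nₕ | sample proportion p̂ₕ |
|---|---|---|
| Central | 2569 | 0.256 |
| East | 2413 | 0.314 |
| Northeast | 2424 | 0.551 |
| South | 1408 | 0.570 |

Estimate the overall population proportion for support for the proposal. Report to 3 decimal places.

0.403

Wₕ = Nₕ/N with N = 8814: 0.2915, 0.2738, 0.2750, 0.1597.
p̂_st = 0.2915·0.256 + 0.2738·0.314 + 0.2750·0.551 + 0.1597·0.570 ≈ 0.40317... → 0.403.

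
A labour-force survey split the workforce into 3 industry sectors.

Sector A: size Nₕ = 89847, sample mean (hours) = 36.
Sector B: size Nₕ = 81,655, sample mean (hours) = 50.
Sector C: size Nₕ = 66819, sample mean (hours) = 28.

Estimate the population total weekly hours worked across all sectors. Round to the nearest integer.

9188174

A: 89847·36 = 3234492
B: 81655·50 = 4082750
C: 66819·28 = 1870932
τ̂ = Σ Nₕx̄ₕ = 9188174.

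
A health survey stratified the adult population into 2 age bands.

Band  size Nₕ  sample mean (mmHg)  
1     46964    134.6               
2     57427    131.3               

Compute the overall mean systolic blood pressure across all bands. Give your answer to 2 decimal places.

N = 104391; weights Wₕ = Nₕ/N = (0.4499, 0.5501).
x̄_st = Σ Wₕ·x̄ₕ = 0.4499·134.6 + 0.5501·131.3 ≈ 132.7846...
→ 132.78.

132.78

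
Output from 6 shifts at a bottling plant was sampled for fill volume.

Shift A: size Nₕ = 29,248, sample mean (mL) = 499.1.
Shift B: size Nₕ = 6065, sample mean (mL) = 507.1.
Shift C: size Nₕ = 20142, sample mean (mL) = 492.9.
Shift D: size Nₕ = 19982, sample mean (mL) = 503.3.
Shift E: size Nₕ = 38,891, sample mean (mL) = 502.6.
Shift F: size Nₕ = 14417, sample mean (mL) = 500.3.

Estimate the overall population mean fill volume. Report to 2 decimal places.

500.35

N = 29248 + 6065 + 20142 + 19982 + 38891 + 14417 = 128745.
The stratified mean weights each stratum mean by its population share Nₕ/N.
Σ Nₕx̄ₕ = 29248·499.1 + 6065·507.1 + 20142·492.9 + 19982·503.3 + 38891·502.6 + 14417·500.3 = 14597676.8 + 3075561.5 + 9927991.8 + 10056940.6 + 19546616.6 + 7212825.1 = 64417612.4.
Divide by N: 64417612.4 / 128745 = 500.3504... → 500.35.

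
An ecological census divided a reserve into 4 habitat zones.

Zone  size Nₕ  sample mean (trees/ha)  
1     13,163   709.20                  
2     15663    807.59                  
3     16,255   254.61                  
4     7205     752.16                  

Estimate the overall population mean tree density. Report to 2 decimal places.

603.27

x̄_st = (Σ Nₕx̄ₕ) / (Σ Nₕ) = (13163·709.20 + 15663·807.59 + 16255·254.61 + 7205·752.16) / 52286
= 31542480.12 / 52286 = 603.2682... → 603.27.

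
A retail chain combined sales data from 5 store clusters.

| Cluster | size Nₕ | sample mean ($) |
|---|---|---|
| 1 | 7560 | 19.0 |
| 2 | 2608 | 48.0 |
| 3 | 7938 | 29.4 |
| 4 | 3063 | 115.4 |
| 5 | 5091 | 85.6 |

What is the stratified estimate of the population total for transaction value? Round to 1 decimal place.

Population total = Σ Nₕ·x̄ₕ (each stratum's size times its mean).
7560·19.0 + 2608·48.0 + 7938·29.4 + 3063·115.4 + 5091·85.6 = 143640 + 125184 + 233377.2 + 353470.2 + 435789.6 = 1291461.0.

1291461.0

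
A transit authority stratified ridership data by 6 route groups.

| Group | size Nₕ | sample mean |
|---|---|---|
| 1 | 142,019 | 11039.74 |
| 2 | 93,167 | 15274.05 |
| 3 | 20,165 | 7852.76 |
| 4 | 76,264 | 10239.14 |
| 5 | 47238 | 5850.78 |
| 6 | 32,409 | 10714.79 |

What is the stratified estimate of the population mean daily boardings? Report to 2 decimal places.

N = 142019 + 93167 + 20165 + 76264 + 47238 + 32409 = 411262.
The stratified mean weights each stratum mean by its population share Nₕ/N.
Σ Nₕx̄ₕ = 142019·11039.74 + 93167·15274.05 + 20165·7852.76 + 76264·10239.14 + 47238·5850.78 + 32409·10714.79 = 1567852835.06 + 1423037416.35 + 158350905.4 + 780877772.96 + 276379145.64 + 347255629.11 = 4553753704.52.
Divide by N: 4553753704.52 / 411262 = 11072.6342... → 11072.63.

11072.63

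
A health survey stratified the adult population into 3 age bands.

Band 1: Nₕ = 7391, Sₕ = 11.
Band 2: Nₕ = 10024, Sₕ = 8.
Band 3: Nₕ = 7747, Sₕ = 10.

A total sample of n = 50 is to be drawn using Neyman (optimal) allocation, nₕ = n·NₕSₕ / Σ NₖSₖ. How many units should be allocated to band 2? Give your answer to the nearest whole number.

17

Σ NₕSₕ = 7391·11 + 10024·8 + 7747·10 = 238963.
Share for 2: 80192/238963 = 0.33558.
n_2 = 50 × 0.33558 = 16.779... → 17.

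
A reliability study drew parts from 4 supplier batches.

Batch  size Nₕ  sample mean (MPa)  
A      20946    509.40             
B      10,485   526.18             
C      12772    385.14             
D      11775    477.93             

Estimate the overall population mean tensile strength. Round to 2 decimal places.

x̄_st = (Σ Nₕx̄ₕ) / (Σ Nₕ) = (20946·509.40 + 10485·526.18 + 12772·385.14 + 11775·477.93) / 55978
= 26733523.53 / 55978 = 477.5720... → 477.57.

477.57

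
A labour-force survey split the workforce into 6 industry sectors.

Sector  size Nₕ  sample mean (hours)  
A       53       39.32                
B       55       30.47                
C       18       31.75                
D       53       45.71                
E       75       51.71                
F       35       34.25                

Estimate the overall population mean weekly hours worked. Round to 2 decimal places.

N = 289; weights Wₕ = Nₕ/N = (0.1834, 0.1903, 0.0623, 0.1834, 0.2595, 0.1211).
x̄_st = Σ Wₕ·x̄ₕ = 0.1834·39.32 + 0.1903·30.47 + 0.0623·31.75 + 0.1834·45.71 + 0.2595·51.71 + 0.1211·34.25 ≈ 40.9375...
→ 40.94.

40.94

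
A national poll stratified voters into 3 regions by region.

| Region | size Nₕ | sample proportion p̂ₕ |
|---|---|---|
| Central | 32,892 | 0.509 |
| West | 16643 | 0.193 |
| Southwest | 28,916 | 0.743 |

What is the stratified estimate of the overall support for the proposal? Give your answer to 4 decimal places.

N = 32892 + 16643 + 28916 = 78451.
Overall proportion = Σ (Nₕ/N)·p̂ₕ.
Σ Nₕp̂ₕ = 16742.028 + 3212.099 + 21484.588 = 41438.715.
41438.715 / 78451 = 0.528211... → 0.5282.

0.5282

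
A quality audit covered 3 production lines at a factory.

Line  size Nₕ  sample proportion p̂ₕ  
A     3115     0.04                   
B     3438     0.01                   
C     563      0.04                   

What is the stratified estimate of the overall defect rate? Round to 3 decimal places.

Wₕ = Nₕ/N with N = 7116: 0.4377, 0.4831, 0.0791.
p̂_st = 0.4377·0.04 + 0.4831·0.01 + 0.0791·0.04 ≈ 0.02551... → 0.026.

0.026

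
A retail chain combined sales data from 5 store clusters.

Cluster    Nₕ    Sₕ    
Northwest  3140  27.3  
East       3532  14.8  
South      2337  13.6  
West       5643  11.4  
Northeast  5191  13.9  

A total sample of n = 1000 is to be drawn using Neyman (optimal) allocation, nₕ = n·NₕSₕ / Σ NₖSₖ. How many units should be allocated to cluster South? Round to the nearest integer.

Σ NₕSₕ = 3140·27.3 + 3532·14.8 + 2337·13.6 + 5643·11.4 + 5191·13.9 = 306263.9.
Share for South: 31783.2/306263.9 = 0.10378.
n_South = 1000 × 0.10378 = 103.777... → 104.

104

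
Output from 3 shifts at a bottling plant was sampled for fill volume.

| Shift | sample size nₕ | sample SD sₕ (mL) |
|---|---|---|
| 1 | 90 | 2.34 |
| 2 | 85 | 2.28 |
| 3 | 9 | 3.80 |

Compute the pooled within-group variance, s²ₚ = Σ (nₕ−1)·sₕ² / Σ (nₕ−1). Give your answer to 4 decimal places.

Degrees of freedom: 89 + 84 + 8 = 181.
Σ(nₕ−1)sₕ² = 89·5.4756 + 84·5.1984 + 8·14.44 = 1039.514.
s²ₚ = 1039.514 / 181 = 5.743171... → 5.7432.

5.7432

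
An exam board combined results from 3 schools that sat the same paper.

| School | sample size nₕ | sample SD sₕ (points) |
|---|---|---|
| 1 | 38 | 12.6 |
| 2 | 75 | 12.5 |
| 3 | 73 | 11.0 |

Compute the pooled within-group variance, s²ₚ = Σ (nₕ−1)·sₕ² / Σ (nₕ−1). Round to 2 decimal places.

142.89

1: (38−1)·12.6² = 37·158.76 = 5874.12
2: (75−1)·12.5² = 74·156.25 = 11562.5
3: (73−1)·11.0² = 72·121 = 8712
Numerator = 26148.62; denominator = Σ(nₕ−1) = 183.
s²ₚ = 26148.62/183 = 142.8886... → 142.89.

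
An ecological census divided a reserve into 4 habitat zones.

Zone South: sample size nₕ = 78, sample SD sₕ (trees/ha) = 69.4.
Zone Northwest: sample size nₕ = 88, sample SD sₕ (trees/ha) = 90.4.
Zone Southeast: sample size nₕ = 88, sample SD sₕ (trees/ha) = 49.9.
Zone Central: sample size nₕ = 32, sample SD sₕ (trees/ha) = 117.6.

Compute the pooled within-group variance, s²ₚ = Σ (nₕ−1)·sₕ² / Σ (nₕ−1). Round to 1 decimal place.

6124.8

Degrees of freedom: 77 + 87 + 87 + 31 = 282.
Σ(nₕ−1)sₕ² = 77·4816.36 + 87·8172.16 + 87·2490.01 + 31·13829.76 = 1727191.07.
s²ₚ = 1727191.07 / 282 = 6124.791... → 6124.8.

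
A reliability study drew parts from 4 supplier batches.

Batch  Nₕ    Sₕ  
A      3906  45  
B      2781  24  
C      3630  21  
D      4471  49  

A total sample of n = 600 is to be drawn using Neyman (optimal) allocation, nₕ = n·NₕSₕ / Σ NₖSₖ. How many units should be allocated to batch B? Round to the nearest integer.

A: NₕSₕ = 3906·45 = 175770
B: NₕSₕ = 2781·24 = 66744
C: NₕSₕ = 3630·21 = 76230
D: NₕSₕ = 4471·49 = 219079
Σ NₕSₕ = 537823.
n_B = 600·66744/537823 = 74.460... → 74.

74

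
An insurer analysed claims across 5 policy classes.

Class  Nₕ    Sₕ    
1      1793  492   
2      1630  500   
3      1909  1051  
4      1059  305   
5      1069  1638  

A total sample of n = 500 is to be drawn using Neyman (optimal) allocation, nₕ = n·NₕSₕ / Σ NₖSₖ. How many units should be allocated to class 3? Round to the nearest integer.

1: NₕSₕ = 1793·492 = 882156
2: NₕSₕ = 1630·500 = 815000
3: NₕSₕ = 1909·1051 = 2006359
4: NₕSₕ = 1059·305 = 322995
5: NₕSₕ = 1069·1638 = 1751022
Σ NₕSₕ = 5777532.
n_3 = 500·2006359/5777532 = 173.635... → 174.

174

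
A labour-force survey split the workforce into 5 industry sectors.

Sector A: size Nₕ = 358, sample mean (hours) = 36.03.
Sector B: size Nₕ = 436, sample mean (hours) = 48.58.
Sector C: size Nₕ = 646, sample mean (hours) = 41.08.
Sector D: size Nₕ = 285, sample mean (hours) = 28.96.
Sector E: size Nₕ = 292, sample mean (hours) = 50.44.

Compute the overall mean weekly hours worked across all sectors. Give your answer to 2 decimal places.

x̄_st = (Σ Nₕx̄ₕ) / (Σ Nₕ) = (358·36.03 + 436·48.58 + 646·41.08 + 285·28.96 + 292·50.44) / 2017
= 83599.38 / 2017 = 41.4474... → 41.45.

41.45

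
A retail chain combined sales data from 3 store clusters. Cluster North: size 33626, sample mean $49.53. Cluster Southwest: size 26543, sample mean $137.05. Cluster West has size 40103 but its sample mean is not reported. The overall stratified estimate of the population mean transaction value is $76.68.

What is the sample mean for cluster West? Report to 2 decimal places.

N = 33626 + 26543 + 40103 = 100272.
Overall total = μ·N = 76.68·100272 = 7688856.96.
Subtract the known strata: 33626·49.53 + 26543·137.05 = 5303213.93.
Remaining total for cluster West: 7688856.96 − 5303213.93 = 2385643.03.
Divide by its size: 2385643.03 / 40103 = 59.4879... → 59.49.

59.49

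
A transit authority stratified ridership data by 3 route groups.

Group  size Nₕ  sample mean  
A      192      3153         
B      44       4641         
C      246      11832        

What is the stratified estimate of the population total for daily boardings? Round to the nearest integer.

3720252

A: 192·3153 = 605376
B: 44·4641 = 204204
C: 246·11832 = 2910672
τ̂ = Σ Nₕx̄ₕ = 3720252.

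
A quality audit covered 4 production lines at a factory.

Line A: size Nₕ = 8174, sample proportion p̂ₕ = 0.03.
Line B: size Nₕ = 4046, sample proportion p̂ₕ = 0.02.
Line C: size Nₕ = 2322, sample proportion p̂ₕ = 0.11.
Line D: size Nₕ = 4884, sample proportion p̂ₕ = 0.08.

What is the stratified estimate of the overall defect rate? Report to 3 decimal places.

0.050

N = 8174 + 4046 + 2322 + 4884 = 19426.
Overall proportion = Σ (Nₕ/N)·p̂ₕ.
Σ Nₕp̂ₕ = 245.22 + 80.92 + 255.42 + 390.72 = 972.28.
972.28 / 19426 = 0.05005... → 0.050.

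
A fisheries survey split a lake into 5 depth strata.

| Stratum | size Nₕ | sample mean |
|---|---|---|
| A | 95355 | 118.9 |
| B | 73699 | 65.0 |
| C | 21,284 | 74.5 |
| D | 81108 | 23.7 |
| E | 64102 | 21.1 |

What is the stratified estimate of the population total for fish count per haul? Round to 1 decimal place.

A: 95355·118.9 = 11337709.5
B: 73699·65.0 = 4790435
C: 21284·74.5 = 1585658
D: 81108·23.7 = 1922259.6
E: 64102·21.1 = 1352552.2
τ̂ = Σ Nₕx̄ₕ = 20988614.3.

20988614.3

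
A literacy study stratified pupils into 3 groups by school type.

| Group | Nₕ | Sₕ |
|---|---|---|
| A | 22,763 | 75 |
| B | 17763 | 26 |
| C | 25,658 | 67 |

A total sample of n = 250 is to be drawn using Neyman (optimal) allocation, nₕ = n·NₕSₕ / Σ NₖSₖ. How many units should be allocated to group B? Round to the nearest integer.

A: NₕSₕ = 22763·75 = 1707225
B: NₕSₕ = 17763·26 = 461838
C: NₕSₕ = 25658·67 = 1719086
Σ NₕSₕ = 3888149.
n_B = 250·461838/3888149 = 29.695... → 30.

30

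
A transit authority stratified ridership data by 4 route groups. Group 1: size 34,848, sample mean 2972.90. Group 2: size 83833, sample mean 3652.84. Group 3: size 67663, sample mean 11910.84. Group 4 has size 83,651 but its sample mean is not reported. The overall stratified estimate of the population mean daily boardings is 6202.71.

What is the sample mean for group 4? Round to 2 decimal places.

5486.48

N = 34848 + 83833 + 67663 + 83651 = 269995.
Overall total = μ·N = 6202.71·269995 = 1674700686.45.
Subtract the known strata: 34848·2972.90 + 83833·3652.84 + 67663·11910.84 = 1215751321.84.
Remaining total for group 4: 1674700686.45 − 1215751321.84 = 458949364.61.
Divide by its size: 458949364.61 / 83651 = 5486.4779... → 5486.48.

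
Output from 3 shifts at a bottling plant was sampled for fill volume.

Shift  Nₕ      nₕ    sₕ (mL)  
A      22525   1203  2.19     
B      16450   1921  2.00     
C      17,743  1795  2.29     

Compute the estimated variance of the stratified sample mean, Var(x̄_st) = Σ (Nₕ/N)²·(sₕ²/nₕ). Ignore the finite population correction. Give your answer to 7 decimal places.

0.0010899

N = 56718; Wₕ = Nₕ/N.
shift A: (22525/56718)²·2.19²/1203 = 0.0006287969
shift B: (16450/56718)²·2.00²/1921 = 0.0001751550
shift C: (17743/56718)²·2.29²/1795 = 0.0002859031
Sum = 0.0010898550 → 0.0010899.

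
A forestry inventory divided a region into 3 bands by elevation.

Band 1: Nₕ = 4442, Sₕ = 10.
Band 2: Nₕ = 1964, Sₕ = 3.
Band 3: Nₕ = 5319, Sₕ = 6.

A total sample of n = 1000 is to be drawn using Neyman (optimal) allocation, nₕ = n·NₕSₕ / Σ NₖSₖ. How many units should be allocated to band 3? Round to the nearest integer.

388

1: NₕSₕ = 4442·10 = 44420
2: NₕSₕ = 1964·3 = 5892
3: NₕSₕ = 5319·6 = 31914
Σ NₕSₕ = 82226.
n_3 = 1000·31914/82226 = 388.125... → 388.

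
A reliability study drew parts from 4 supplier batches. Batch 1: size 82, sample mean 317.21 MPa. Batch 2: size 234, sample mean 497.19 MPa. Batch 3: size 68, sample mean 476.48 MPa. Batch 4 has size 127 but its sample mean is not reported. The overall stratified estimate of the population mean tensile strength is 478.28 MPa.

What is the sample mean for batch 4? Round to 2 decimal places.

Σ Nₕx̄ₕ = N·μ, so 127·x̄_4 = 511·478.28 − (82·317.21 + 234·497.19 + 68·476.48).
= 244401.08 − 174754.32 = 69646.76.
x̄_4 = 69646.76 / 127 = 548.3997... → 548.40.

548.40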